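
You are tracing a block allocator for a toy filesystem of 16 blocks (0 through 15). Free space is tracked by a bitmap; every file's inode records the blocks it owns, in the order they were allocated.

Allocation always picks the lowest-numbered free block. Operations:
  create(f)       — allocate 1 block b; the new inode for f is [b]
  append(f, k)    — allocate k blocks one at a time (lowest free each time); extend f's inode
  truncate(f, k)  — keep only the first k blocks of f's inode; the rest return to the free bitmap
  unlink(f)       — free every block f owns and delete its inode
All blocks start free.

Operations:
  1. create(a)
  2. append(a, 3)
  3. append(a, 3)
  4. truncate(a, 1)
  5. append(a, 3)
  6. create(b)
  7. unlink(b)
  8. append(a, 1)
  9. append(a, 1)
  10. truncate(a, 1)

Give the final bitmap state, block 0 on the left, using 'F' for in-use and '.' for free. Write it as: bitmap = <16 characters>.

[1] create(a) — a=0 (map F...............)
[2] append(a, 3) — a=0,1,2,3 (map FFFF............)
[3] append(a, 3) — a=0,1,2,3,4,5,6 (map FFFFFFF.........)
[4] truncate(a, 1) — a=0 (map F...............)
[5] append(a, 3) — a=0,1,2,3 (map FFFF............)
[6] create(b) — a=0,1,2,3 b=4 (map FFFFF...........)
[7] unlink(b) — a=0,1,2,3 (map FFFF............)
[8] append(a, 1) — a=0,1,2,3,4 (map FFFFF...........)
[9] append(a, 1) — a=0,1,2,3,4,5 (map FFFFFF..........)
[10] truncate(a, 1) — a=0 (map F...............)

bitmap = F...............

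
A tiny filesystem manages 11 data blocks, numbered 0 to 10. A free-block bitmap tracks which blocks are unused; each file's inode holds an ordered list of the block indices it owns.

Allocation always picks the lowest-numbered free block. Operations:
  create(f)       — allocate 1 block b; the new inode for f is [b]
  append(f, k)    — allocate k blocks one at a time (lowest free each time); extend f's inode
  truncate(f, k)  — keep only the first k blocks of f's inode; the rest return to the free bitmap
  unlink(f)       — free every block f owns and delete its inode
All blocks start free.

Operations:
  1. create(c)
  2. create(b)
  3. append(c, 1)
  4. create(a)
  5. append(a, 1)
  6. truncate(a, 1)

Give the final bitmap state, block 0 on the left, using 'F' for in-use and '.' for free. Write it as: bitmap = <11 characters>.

create(c): bitmap=F.......... | c=[0]
create(b): bitmap=FF......... | b=[1] c=[0]
append(c, 1): bitmap=FFF........ | b=[1] c=[0, 2]
create(a): bitmap=FFFF....... | a=[3] b=[1] c=[0, 2]
append(a, 1): bitmap=FFFFF...... | a=[3, 4] b=[1] c=[0, 2]
truncate(a, 1): bitmap=FFFF....... | a=[3] b=[1] c=[0, 2]

bitmap = FFFF.......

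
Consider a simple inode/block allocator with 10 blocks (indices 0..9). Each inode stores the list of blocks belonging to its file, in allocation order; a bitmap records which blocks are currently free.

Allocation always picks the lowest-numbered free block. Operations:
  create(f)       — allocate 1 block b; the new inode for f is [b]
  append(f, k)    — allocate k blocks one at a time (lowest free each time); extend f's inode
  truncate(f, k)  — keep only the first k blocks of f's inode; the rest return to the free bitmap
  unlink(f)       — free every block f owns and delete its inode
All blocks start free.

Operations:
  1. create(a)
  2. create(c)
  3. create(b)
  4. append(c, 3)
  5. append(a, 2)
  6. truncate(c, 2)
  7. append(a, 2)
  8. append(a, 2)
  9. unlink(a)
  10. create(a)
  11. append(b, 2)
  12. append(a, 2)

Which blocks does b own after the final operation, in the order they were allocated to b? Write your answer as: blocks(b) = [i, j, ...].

blocks(b) = [2, 4, 5]

after create(a) → a:[0]  free=[F.........]
after create(c) → a:[0], c:[1]  free=[FF........]
after create(b) → a:[0], b:[2], c:[1]  free=[FFF.......]
after append(c, 3) → a:[0], b:[2], c:[1, 3, 4, 5]  free=[FFFFFF....]
after append(a, 2) → a:[0, 6, 7], b:[2], c:[1, 3, 4, 5]  free=[FFFFFFFF..]
after truncate(c, 2) → a:[0, 6, 7], b:[2], c:[1, 3]  free=[FFFF..FF..]
after append(a, 2) → a:[0, 6, 7, 4, 5], b:[2], c:[1, 3]  free=[FFFFFFFF..]
after append(a, 2) → a:[0, 6, 7, 4, 5, 8, 9], b:[2], c:[1, 3]  free=[FFFFFFFFFF]
after unlink(a) → b:[2], c:[1, 3]  free=[.FFF......]
after create(a) → a:[0], b:[2], c:[1, 3]  free=[FFFF......]
after append(b, 2) → a:[0], b:[2, 4, 5], c:[1, 3]  free=[FFFFFF....]
after append(a, 2) → a:[0, 6, 7], b:[2, 4, 5], c:[1, 3]  free=[FFFFFFFF..]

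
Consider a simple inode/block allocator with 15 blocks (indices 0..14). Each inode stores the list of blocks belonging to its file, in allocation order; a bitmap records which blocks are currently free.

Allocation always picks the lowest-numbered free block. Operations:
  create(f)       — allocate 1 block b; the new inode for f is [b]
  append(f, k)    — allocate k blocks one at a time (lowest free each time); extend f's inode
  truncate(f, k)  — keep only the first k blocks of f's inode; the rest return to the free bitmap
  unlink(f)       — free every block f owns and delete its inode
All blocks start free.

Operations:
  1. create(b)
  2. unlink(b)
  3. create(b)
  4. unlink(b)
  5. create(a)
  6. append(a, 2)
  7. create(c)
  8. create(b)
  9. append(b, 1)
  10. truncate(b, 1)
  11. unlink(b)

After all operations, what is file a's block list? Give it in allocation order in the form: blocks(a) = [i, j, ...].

blocks(a) = [0, 1, 2]

after create(b) → b:[0]  free=[F..............]
after unlink(b) →   free=[...............]
after create(b) → b:[0]  free=[F..............]
after unlink(b) →   free=[...............]
after create(a) → a:[0]  free=[F..............]
after append(a, 2) → a:[0, 1, 2]  free=[FFF............]
after create(c) → a:[0, 1, 2], c:[3]  free=[FFFF...........]
after create(b) → a:[0, 1, 2], b:[4], c:[3]  free=[FFFFF..........]
after append(b, 1) → a:[0, 1, 2], b:[4, 5], c:[3]  free=[FFFFFF.........]
after truncate(b, 1) → a:[0, 1, 2], b:[4], c:[3]  free=[FFFFF..........]
after unlink(b) → a:[0, 1, 2], c:[3]  free=[FFFF...........]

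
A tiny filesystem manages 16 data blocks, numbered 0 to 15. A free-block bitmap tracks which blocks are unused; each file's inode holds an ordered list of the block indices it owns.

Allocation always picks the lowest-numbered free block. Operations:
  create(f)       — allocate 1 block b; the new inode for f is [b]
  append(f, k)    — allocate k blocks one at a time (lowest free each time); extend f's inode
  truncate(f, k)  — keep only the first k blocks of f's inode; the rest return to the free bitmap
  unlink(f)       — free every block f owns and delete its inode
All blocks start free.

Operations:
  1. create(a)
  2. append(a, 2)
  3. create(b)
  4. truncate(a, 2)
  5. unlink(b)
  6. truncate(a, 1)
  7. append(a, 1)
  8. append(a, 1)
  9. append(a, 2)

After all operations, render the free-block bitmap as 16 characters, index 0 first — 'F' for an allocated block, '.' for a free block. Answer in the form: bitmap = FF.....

bitmap = FFFFF...........

after create(a) → a:[0]  free=[F...............]
after append(a, 2) → a:[0, 1, 2]  free=[FFF.............]
after create(b) → a:[0, 1, 2], b:[3]  free=[FFFF............]
after truncate(a, 2) → a:[0, 1], b:[3]  free=[FF.F............]
after unlink(b) → a:[0, 1]  free=[FF..............]
after truncate(a, 1) → a:[0]  free=[F...............]
after append(a, 1) → a:[0, 1]  free=[FF..............]
after append(a, 1) → a:[0, 1, 2]  free=[FFF.............]
after append(a, 2) → a:[0, 1, 2, 3, 4]  free=[FFFFF...........]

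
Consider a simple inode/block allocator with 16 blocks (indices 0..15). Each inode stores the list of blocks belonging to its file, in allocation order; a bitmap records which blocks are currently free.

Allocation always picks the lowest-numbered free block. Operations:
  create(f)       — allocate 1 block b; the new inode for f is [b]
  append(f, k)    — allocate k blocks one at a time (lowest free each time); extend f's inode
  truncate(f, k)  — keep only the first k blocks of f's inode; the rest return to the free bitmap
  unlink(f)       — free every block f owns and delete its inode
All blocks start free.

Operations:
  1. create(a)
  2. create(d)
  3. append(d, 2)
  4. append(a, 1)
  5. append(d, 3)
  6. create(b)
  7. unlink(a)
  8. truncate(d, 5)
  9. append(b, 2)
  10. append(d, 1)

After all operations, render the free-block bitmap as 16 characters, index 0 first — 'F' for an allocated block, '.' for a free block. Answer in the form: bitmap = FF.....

after create(a) → a:[0]  free=[F...............]
after create(d) → a:[0], d:[1]  free=[FF..............]
after append(d, 2) → a:[0], d:[1, 2, 3]  free=[FFFF............]
after append(a, 1) → a:[0, 4], d:[1, 2, 3]  free=[FFFFF...........]
after append(d, 3) → a:[0, 4], d:[1, 2, 3, 5, 6, 7]  free=[FFFFFFFF........]
after create(b) → a:[0, 4], b:[8], d:[1, 2, 3, 5, 6, 7]  free=[FFFFFFFFF.......]
after unlink(a) → b:[8], d:[1, 2, 3, 5, 6, 7]  free=[.FFF.FFFF.......]
after truncate(d, 5) → b:[8], d:[1, 2, 3, 5, 6]  free=[.FFF.FF.F.......]
after append(b, 2) → b:[8, 0, 4], d:[1, 2, 3, 5, 6]  free=[FFFFFFF.F.......]
after append(d, 1) → b:[8, 0, 4], d:[1, 2, 3, 5, 6, 7]  free=[FFFFFFFFF.......]

bitmap = FFFFFFFFF.......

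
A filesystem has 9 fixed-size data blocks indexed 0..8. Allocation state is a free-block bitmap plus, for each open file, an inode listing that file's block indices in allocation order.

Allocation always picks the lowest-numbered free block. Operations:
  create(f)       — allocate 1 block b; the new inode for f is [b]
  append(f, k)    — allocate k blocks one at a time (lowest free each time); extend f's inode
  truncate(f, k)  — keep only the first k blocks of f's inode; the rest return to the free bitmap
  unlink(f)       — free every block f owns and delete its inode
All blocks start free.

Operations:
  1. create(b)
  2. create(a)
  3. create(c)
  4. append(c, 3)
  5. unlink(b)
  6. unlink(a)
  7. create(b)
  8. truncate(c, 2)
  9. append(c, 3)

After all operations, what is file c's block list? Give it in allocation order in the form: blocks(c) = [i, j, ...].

blocks(c) = [2, 3, 1, 4, 5]

[1] create(b) — b=0 (map F........)
[2] create(a) — a=1 b=0 (map FF.......)
[3] create(c) — a=1 b=0 c=2 (map FFF......)
[4] append(c, 3) — a=1 b=0 c=2,3,4,5 (map FFFFFF...)
[5] unlink(b) — a=1 c=2,3,4,5 (map .FFFFF...)
[6] unlink(a) — c=2,3,4,5 (map ..FFFF...)
[7] create(b) — b=0 c=2,3,4,5 (map F.FFFF...)
[8] truncate(c, 2) — b=0 c=2,3 (map F.FF.....)
[9] append(c, 3) — b=0 c=2,3,1,4,5 (map FFFFFF...)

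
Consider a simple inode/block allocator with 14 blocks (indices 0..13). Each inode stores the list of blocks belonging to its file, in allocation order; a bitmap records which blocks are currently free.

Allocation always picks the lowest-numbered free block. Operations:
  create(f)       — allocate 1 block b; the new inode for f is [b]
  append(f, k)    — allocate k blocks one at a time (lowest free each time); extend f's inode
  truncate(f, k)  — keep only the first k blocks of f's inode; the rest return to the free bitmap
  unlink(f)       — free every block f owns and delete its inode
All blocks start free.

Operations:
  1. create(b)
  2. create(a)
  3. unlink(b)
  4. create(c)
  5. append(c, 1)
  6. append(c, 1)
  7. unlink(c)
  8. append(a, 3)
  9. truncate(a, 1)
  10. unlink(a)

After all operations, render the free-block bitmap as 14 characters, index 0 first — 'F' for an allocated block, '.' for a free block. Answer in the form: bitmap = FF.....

bitmap = ..............

[1] create(b) — b=0 (map F.............)
[2] create(a) — a=1 b=0 (map FF............)
[3] unlink(b) — a=1 (map .F............)
[4] create(c) — a=1 c=0 (map FF............)
[5] append(c, 1) — a=1 c=0,2 (map FFF...........)
[6] append(c, 1) — a=1 c=0,2,3 (map FFFF..........)
[7] unlink(c) — a=1 (map .F............)
[8] append(a, 3) — a=1,0,2,3 (map FFFF..........)
[9] truncate(a, 1) — a=1 (map .F............)
[10] unlink(a) —  (map ..............)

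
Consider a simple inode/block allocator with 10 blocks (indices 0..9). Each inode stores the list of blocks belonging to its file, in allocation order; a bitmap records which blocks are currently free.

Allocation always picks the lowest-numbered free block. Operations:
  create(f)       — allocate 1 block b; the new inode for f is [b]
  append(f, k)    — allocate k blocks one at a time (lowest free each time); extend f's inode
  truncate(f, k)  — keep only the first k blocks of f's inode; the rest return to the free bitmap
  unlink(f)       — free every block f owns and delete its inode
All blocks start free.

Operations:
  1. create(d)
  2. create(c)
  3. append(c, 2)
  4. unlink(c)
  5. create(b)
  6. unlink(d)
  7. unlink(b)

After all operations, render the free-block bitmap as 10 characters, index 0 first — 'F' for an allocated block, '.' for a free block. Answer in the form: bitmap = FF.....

bitmap = ..........

after create(d) → d:[0]  free=[F.........]
after create(c) → c:[1], d:[0]  free=[FF........]
after append(c, 2) → c:[1, 2, 3], d:[0]  free=[FFFF......]
after unlink(c) → d:[0]  free=[F.........]
after create(b) → b:[1], d:[0]  free=[FF........]
after unlink(d) → b:[1]  free=[.F........]
after unlink(b) →   free=[..........]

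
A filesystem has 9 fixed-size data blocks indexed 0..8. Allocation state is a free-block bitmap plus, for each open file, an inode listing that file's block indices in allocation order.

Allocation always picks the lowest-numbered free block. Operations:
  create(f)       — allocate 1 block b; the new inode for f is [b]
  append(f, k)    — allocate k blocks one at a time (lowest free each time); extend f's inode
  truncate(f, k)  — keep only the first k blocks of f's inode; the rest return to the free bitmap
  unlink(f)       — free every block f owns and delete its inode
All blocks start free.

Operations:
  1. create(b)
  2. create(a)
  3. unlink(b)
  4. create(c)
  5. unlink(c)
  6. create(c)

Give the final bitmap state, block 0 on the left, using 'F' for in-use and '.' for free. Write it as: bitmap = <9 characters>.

bitmap = FF.......

  1. create(b)  ⇒  F........  {b→[0]}
  2. create(a)  ⇒  FF.......  {a→[1]; b→[0]}
  3. unlink(b)  ⇒  .F.......  {a→[1]}
  4. create(c)  ⇒  FF.......  {a→[1]; c→[0]}
  5. unlink(c)  ⇒  .F.......  {a→[1]}
  6. create(c)  ⇒  FF.......  {a→[1]; c→[0]}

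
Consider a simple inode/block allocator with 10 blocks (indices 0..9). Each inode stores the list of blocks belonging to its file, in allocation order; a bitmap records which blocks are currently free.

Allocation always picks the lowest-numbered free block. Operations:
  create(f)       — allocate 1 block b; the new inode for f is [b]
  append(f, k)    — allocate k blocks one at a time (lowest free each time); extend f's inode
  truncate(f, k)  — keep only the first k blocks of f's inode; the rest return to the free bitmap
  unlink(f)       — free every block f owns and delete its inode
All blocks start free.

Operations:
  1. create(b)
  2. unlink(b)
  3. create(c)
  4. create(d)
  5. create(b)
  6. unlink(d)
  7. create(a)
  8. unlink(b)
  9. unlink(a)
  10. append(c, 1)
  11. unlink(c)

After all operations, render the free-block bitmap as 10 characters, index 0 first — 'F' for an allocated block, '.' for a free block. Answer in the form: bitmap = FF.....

  1. create(b)  ⇒  F.........  {b→[0]}
  2. unlink(b)  ⇒  ..........  {}
  3. create(c)  ⇒  F.........  {c→[0]}
  4. create(d)  ⇒  FF........  {c→[0]; d→[1]}
  5. create(b)  ⇒  FFF.......  {b→[2]; c→[0]; d→[1]}
  6. unlink(d)  ⇒  F.F.......  {b→[2]; c→[0]}
  7. create(a)  ⇒  FFF.......  {a→[1]; b→[2]; c→[0]}
  8. unlink(b)  ⇒  FF........  {a→[1]; c→[0]}
  9. unlink(a)  ⇒  F.........  {c→[0]}
  10. append(c, 1)  ⇒  FF........  {c→[0, 1]}
  11. unlink(c)  ⇒  ..........  {}

bitmap = ..........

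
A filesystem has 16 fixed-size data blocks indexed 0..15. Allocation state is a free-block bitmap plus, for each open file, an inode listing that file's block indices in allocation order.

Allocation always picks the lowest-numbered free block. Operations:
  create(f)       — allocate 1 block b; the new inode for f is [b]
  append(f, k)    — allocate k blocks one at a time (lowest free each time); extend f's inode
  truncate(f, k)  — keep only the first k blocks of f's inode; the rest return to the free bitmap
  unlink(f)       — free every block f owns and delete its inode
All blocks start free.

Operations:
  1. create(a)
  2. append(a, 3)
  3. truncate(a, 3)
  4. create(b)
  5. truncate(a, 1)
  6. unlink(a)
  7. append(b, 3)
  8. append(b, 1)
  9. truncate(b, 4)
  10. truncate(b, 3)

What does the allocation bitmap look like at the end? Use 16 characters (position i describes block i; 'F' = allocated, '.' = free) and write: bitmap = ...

create(a): bitmap=F............... | a=[0]
append(a, 3): bitmap=FFFF............ | a=[0, 1, 2, 3]
truncate(a, 3): bitmap=FFF............. | a=[0, 1, 2]
create(b): bitmap=FFFF............ | a=[0, 1, 2] b=[3]
truncate(a, 1): bitmap=F..F............ | a=[0] b=[3]
unlink(a): bitmap=...F............ | b=[3]
append(b, 3): bitmap=FFFF............ | b=[3, 0, 1, 2]
append(b, 1): bitmap=FFFFF........... | b=[3, 0, 1, 2, 4]
truncate(b, 4): bitmap=FFFF............ | b=[3, 0, 1, 2]
truncate(b, 3): bitmap=FF.F............ | b=[3, 0, 1]

bitmap = FF.F............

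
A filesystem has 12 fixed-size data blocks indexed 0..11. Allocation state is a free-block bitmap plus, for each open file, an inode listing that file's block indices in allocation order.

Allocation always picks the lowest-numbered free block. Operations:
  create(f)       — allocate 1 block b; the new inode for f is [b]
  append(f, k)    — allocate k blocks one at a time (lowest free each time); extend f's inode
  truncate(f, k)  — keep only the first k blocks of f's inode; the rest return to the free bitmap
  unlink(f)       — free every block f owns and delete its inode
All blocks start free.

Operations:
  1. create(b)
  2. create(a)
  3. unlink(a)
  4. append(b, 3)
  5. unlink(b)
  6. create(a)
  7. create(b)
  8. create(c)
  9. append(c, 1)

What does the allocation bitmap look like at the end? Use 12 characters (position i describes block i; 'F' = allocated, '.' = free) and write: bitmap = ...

  1. create(b)  ⇒  F...........  {b→[0]}
  2. create(a)  ⇒  FF..........  {a→[1]; b→[0]}
  3. unlink(a)  ⇒  F...........  {b→[0]}
  4. append(b, 3)  ⇒  FFFF........  {b→[0, 1, 2, 3]}
  5. unlink(b)  ⇒  ............  {}
  6. create(a)  ⇒  F...........  {a→[0]}
  7. create(b)  ⇒  FF..........  {a→[0]; b→[1]}
  8. create(c)  ⇒  FFF.........  {a→[0]; b→[1]; c→[2]}
  9. append(c, 1)  ⇒  FFFF........  {a→[0]; b→[1]; c→[2, 3]}

bitmap = FFFF........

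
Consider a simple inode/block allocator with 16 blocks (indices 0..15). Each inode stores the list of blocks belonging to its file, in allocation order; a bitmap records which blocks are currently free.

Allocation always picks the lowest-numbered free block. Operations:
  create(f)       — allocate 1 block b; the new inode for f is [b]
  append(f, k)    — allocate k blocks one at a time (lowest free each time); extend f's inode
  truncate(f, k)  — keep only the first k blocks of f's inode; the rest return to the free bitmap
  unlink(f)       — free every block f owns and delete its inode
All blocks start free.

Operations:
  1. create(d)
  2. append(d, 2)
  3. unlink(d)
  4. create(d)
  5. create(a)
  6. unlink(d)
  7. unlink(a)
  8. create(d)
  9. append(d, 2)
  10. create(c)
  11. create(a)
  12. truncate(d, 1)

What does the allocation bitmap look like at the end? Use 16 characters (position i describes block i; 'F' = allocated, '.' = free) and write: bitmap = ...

bitmap = F..FF...........

[1] create(d) — d=0 (map F...............)
[2] append(d, 2) — d=0,1,2 (map FFF.............)
[3] unlink(d) —  (map ................)
[4] create(d) — d=0 (map F...............)
[5] create(a) — a=1 d=0 (map FF..............)
[6] unlink(d) — a=1 (map .F..............)
[7] unlink(a) —  (map ................)
[8] create(d) — d=0 (map F...............)
[9] append(d, 2) — d=0,1,2 (map FFF.............)
[10] create(c) — c=3 d=0,1,2 (map FFFF............)
[11] create(a) — a=4 c=3 d=0,1,2 (map FFFFF...........)
[12] truncate(d, 1) — a=4 c=3 d=0 (map F..FF...........)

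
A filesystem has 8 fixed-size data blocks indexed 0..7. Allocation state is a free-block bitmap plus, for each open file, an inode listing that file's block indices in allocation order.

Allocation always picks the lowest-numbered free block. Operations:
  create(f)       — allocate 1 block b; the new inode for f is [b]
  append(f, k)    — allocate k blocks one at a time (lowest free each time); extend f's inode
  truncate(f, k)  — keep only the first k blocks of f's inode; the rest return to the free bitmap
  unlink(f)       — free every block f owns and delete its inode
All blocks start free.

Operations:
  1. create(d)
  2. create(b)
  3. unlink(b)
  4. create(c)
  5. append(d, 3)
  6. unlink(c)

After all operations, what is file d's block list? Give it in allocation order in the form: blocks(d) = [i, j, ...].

create(d): bitmap=F....... | d=[0]
create(b): bitmap=FF...... | b=[1] d=[0]
unlink(b): bitmap=F....... | d=[0]
create(c): bitmap=FF...... | c=[1] d=[0]
append(d, 3): bitmap=FFFFF... | c=[1] d=[0, 2, 3, 4]
unlink(c): bitmap=F.FFF... | d=[0, 2, 3, 4]

blocks(d) = [0, 2, 3, 4]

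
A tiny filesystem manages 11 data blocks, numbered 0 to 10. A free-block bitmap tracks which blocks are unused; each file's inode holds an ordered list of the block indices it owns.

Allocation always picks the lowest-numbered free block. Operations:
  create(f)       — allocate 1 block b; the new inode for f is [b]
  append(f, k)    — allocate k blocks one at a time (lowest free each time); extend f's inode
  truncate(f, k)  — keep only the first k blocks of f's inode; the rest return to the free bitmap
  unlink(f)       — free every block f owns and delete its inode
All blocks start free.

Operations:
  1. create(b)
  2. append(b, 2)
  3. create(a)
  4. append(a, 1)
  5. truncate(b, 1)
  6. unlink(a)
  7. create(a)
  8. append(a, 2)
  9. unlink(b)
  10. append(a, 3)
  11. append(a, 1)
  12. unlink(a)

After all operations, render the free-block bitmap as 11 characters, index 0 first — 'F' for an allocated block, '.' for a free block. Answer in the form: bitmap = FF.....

bitmap = ...........

after create(b) → b:[0]  free=[F..........]
after append(b, 2) → b:[0, 1, 2]  free=[FFF........]
after create(a) → a:[3], b:[0, 1, 2]  free=[FFFF.......]
after append(a, 1) → a:[3, 4], b:[0, 1, 2]  free=[FFFFF......]
after truncate(b, 1) → a:[3, 4], b:[0]  free=[F..FF......]
after unlink(a) → b:[0]  free=[F..........]
after create(a) → a:[1], b:[0]  free=[FF.........]
after append(a, 2) → a:[1, 2, 3], b:[0]  free=[FFFF.......]
after unlink(b) → a:[1, 2, 3]  free=[.FFF.......]
after append(a, 3) → a:[1, 2, 3, 0, 4, 5]  free=[FFFFFF.....]
after append(a, 1) → a:[1, 2, 3, 0, 4, 5, 6]  free=[FFFFFFF....]
after unlink(a) →   free=[...........]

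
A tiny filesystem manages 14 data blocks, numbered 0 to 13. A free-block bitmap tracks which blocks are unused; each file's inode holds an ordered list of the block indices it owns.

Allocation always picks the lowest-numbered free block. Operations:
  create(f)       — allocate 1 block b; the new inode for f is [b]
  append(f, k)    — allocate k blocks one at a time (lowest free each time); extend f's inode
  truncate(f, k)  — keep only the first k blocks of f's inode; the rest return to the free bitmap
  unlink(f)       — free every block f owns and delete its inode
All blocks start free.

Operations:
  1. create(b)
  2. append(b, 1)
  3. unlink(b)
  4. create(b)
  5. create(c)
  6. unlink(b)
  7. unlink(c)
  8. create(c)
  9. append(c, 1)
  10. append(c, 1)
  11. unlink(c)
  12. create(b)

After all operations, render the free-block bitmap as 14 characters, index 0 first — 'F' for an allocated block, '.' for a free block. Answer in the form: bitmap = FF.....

  1. create(b)  ⇒  F.............  {b→[0]}
  2. append(b, 1)  ⇒  FF............  {b→[0, 1]}
  3. unlink(b)  ⇒  ..............  {}
  4. create(b)  ⇒  F.............  {b→[0]}
  5. create(c)  ⇒  FF............  {b→[0]; c→[1]}
  6. unlink(b)  ⇒  .F............  {c→[1]}
  7. unlink(c)  ⇒  ..............  {}
  8. create(c)  ⇒  F.............  {c→[0]}
  9. append(c, 1)  ⇒  FF............  {c→[0, 1]}
  10. append(c, 1)  ⇒  FFF...........  {c→[0, 1, 2]}
  11. unlink(c)  ⇒  ..............  {}
  12. create(b)  ⇒  F.............  {b→[0]}

bitmap = F.............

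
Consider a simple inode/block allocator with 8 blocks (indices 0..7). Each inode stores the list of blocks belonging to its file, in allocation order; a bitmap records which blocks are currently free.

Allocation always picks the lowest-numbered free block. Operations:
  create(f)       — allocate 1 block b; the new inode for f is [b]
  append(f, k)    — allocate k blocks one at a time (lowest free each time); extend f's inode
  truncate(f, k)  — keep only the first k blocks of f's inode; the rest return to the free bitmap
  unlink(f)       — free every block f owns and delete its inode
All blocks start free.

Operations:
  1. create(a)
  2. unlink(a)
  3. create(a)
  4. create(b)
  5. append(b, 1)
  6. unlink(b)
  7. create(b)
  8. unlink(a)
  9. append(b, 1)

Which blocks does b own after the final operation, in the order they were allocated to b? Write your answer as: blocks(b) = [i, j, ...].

[1] create(a) — a=0 (map F.......)
[2] unlink(a) —  (map ........)
[3] create(a) — a=0 (map F.......)
[4] create(b) — a=0 b=1 (map FF......)
[5] append(b, 1) — a=0 b=1,2 (map FFF.....)
[6] unlink(b) — a=0 (map F.......)
[7] create(b) — a=0 b=1 (map FF......)
[8] unlink(a) — b=1 (map .F......)
[9] append(b, 1) — b=1,0 (map FF......)

blocks(b) = [1, 0]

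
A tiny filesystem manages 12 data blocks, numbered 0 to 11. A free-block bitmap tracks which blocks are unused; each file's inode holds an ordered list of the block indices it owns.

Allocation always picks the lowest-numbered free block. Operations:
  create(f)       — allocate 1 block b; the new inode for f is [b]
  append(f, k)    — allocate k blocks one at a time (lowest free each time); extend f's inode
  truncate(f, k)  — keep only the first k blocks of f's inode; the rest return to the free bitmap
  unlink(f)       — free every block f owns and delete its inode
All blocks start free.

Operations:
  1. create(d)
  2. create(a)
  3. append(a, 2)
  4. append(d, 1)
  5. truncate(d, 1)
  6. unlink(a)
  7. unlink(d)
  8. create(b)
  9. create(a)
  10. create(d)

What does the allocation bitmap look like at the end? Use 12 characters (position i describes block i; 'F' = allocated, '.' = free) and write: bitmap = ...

bitmap = FFF.........

  1. create(d)  ⇒  F...........  {d→[0]}
  2. create(a)  ⇒  FF..........  {a→[1]; d→[0]}
  3. append(a, 2)  ⇒  FFFF........  {a→[1, 2, 3]; d→[0]}
  4. append(d, 1)  ⇒  FFFFF.......  {a→[1, 2, 3]; d→[0, 4]}
  5. truncate(d, 1)  ⇒  FFFF........  {a→[1, 2, 3]; d→[0]}
  6. unlink(a)  ⇒  F...........  {d→[0]}
  7. unlink(d)  ⇒  ............  {}
  8. create(b)  ⇒  F...........  {b→[0]}
  9. create(a)  ⇒  FF..........  {a→[1]; b→[0]}
  10. create(d)  ⇒  FFF.........  {a→[1]; b→[0]; d→[2]}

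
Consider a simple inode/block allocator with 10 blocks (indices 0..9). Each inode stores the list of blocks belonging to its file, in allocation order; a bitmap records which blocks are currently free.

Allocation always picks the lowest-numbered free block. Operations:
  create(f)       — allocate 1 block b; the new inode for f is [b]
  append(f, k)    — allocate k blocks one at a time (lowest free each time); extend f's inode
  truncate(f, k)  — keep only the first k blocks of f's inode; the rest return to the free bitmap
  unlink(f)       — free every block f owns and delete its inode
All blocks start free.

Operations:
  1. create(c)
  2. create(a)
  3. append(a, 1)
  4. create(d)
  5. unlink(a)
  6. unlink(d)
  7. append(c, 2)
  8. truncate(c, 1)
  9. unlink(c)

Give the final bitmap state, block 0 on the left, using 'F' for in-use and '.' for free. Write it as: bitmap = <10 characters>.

bitmap = ..........

[1] create(c) — c=0 (map F.........)
[2] create(a) — a=1 c=0 (map FF........)
[3] append(a, 1) — a=1,2 c=0 (map FFF.......)
[4] create(d) — a=1,2 c=0 d=3 (map FFFF......)
[5] unlink(a) — c=0 d=3 (map F..F......)
[6] unlink(d) — c=0 (map F.........)
[7] append(c, 2) — c=0,1,2 (map FFF.......)
[8] truncate(c, 1) — c=0 (map F.........)
[9] unlink(c) —  (map ..........)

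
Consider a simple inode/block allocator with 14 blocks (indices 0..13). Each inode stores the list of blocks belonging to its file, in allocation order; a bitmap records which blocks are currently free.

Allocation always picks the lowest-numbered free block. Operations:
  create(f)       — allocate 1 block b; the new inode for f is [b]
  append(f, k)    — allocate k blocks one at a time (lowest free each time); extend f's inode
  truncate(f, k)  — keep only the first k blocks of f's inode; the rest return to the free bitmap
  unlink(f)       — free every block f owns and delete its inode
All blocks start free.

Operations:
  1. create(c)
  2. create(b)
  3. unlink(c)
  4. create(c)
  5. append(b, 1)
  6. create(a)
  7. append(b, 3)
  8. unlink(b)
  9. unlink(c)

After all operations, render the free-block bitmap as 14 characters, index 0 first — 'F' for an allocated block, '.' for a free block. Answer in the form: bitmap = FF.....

bitmap = ...F..........

create(c): bitmap=F............. | c=[0]
create(b): bitmap=FF............ | b=[1] c=[0]
unlink(c): bitmap=.F............ | b=[1]
create(c): bitmap=FF............ | b=[1] c=[0]
append(b, 1): bitmap=FFF........... | b=[1, 2] c=[0]
create(a): bitmap=FFFF.......... | a=[3] b=[1, 2] c=[0]
append(b, 3): bitmap=FFFFFFF....... | a=[3] b=[1, 2, 4, 5, 6] c=[0]
unlink(b): bitmap=F..F.......... | a=[3] c=[0]
unlink(c): bitmap=...F.......... | a=[3]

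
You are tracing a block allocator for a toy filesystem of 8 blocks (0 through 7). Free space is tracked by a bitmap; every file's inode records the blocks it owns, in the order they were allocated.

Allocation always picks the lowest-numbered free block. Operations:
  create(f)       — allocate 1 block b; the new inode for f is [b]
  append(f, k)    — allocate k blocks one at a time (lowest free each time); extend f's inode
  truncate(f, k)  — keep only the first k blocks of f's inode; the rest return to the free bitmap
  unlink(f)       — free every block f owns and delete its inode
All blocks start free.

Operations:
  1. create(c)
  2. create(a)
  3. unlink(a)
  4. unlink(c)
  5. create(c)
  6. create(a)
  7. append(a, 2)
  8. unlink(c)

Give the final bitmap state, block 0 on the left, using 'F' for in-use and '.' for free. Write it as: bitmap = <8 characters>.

bitmap = .FFF....

[1] create(c) — c=0 (map F.......)
[2] create(a) — a=1 c=0 (map FF......)
[3] unlink(a) — c=0 (map F.......)
[4] unlink(c) —  (map ........)
[5] create(c) — c=0 (map F.......)
[6] create(a) — a=1 c=0 (map FF......)
[7] append(a, 2) — a=1,2,3 c=0 (map FFFF....)
[8] unlink(c) — a=1,2,3 (map .FFF....)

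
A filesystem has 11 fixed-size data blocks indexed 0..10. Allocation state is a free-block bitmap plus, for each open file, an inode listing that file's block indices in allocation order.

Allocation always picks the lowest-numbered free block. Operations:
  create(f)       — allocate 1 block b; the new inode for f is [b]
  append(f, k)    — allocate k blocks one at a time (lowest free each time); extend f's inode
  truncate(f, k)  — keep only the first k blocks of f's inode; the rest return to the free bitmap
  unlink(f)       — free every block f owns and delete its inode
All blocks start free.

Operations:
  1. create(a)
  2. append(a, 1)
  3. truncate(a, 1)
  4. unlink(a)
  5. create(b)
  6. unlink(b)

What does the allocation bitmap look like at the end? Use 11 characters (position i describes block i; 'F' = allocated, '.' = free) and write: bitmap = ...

bitmap = ...........

after create(a) → a:[0]  free=[F..........]
after append(a, 1) → a:[0, 1]  free=[FF.........]
after truncate(a, 1) → a:[0]  free=[F..........]
after unlink(a) →   free=[...........]
after create(b) → b:[0]  free=[F..........]
after unlink(b) →   free=[...........]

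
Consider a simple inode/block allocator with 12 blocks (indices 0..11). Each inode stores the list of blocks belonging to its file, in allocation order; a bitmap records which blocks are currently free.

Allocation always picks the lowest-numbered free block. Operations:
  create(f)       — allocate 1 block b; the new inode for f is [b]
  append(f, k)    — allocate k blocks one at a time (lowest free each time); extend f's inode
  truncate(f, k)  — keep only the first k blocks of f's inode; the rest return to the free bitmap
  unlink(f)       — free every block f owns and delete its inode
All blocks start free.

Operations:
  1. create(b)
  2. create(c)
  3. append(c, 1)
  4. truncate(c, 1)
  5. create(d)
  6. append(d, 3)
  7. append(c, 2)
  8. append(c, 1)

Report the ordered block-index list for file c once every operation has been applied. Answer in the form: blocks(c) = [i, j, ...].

[1] create(b) — b=0 (map F...........)
[2] create(c) — b=0 c=1 (map FF..........)
[3] append(c, 1) — b=0 c=1,2 (map FFF.........)
[4] truncate(c, 1) — b=0 c=1 (map FF..........)
[5] create(d) — b=0 c=1 d=2 (map FFF.........)
[6] append(d, 3) — b=0 c=1 d=2,3,4,5 (map FFFFFF......)
[7] append(c, 2) — b=0 c=1,6,7 d=2,3,4,5 (map FFFFFFFF....)
[8] append(c, 1) — b=0 c=1,6,7,8 d=2,3,4,5 (map FFFFFFFFF...)

blocks(c) = [1, 6, 7, 8]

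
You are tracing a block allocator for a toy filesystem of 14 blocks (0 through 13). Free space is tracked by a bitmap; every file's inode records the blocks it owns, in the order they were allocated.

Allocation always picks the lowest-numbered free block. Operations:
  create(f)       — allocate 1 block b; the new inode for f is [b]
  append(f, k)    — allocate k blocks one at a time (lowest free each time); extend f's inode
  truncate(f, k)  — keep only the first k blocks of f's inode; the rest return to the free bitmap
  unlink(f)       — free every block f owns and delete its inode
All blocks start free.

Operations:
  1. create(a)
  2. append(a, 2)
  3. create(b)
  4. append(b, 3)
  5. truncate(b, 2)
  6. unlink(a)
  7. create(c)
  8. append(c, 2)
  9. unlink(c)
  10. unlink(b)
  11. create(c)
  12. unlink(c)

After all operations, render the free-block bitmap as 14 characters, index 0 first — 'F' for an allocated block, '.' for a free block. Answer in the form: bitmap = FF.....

bitmap = ..............

create(a): bitmap=F............. | a=[0]
append(a, 2): bitmap=FFF........... | a=[0, 1, 2]
create(b): bitmap=FFFF.......... | a=[0, 1, 2] b=[3]
append(b, 3): bitmap=FFFFFFF....... | a=[0, 1, 2] b=[3, 4, 5, 6]
truncate(b, 2): bitmap=FFFFF......... | a=[0, 1, 2] b=[3, 4]
unlink(a): bitmap=...FF......... | b=[3, 4]
create(c): bitmap=F..FF......... | b=[3, 4] c=[0]
append(c, 2): bitmap=FFFFF......... | b=[3, 4] c=[0, 1, 2]
unlink(c): bitmap=...FF......... | b=[3, 4]
unlink(b): bitmap=.............. | 
create(c): bitmap=F............. | c=[0]
unlink(c): bitmap=.............. | 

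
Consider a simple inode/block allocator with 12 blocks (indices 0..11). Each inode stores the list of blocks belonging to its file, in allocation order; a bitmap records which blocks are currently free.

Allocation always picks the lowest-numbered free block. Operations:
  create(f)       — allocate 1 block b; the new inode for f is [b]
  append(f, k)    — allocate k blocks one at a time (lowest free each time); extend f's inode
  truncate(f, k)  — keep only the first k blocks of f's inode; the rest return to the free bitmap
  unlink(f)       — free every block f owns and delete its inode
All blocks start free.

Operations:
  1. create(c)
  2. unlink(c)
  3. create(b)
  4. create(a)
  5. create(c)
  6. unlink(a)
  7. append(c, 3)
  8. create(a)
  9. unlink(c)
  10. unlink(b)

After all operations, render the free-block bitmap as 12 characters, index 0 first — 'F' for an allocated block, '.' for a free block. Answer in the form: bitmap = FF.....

create(c): bitmap=F........... | c=[0]
unlink(c): bitmap=............ | 
create(b): bitmap=F........... | b=[0]
create(a): bitmap=FF.......... | a=[1] b=[0]
create(c): bitmap=FFF......... | a=[1] b=[0] c=[2]
unlink(a): bitmap=F.F......... | b=[0] c=[2]
append(c, 3): bitmap=FFFFF....... | b=[0] c=[2, 1, 3, 4]
create(a): bitmap=FFFFFF...... | a=[5] b=[0] c=[2, 1, 3, 4]
unlink(c): bitmap=F....F...... | a=[5] b=[0]
unlink(b): bitmap=.....F...... | a=[5]

bitmap = .....F......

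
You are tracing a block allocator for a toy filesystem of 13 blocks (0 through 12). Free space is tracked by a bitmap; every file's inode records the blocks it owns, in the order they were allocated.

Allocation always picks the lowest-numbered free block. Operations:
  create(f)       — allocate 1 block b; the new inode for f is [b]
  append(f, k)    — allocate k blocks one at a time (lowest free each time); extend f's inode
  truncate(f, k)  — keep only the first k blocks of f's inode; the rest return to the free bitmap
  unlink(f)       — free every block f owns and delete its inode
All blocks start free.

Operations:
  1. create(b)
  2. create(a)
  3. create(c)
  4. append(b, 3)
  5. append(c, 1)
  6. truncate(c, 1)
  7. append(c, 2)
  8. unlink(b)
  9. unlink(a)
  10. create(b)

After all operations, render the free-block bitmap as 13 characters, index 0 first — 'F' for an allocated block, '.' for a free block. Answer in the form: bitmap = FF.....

  1. create(b)  ⇒  F............  {b→[0]}
  2. create(a)  ⇒  FF...........  {a→[1]; b→[0]}
  3. create(c)  ⇒  FFF..........  {a→[1]; b→[0]; c→[2]}
  4. append(b, 3)  ⇒  FFFFFF.......  {a→[1]; b→[0, 3, 4, 5]; c→[2]}
  5. append(c, 1)  ⇒  FFFFFFF......  {a→[1]; b→[0, 3, 4, 5]; c→[2, 6]}
  6. truncate(c, 1)  ⇒  FFFFFF.......  {a→[1]; b→[0, 3, 4, 5]; c→[2]}
  7. append(c, 2)  ⇒  FFFFFFFF.....  {a→[1]; b→[0, 3, 4, 5]; c→[2, 6, 7]}
  8. unlink(b)  ⇒  .FF...FF.....  {a→[1]; c→[2, 6, 7]}
  9. unlink(a)  ⇒  ..F...FF.....  {c→[2, 6, 7]}
  10. create(b)  ⇒  F.F...FF.....  {b→[0]; c→[2, 6, 7]}

bitmap = F.F...FF.....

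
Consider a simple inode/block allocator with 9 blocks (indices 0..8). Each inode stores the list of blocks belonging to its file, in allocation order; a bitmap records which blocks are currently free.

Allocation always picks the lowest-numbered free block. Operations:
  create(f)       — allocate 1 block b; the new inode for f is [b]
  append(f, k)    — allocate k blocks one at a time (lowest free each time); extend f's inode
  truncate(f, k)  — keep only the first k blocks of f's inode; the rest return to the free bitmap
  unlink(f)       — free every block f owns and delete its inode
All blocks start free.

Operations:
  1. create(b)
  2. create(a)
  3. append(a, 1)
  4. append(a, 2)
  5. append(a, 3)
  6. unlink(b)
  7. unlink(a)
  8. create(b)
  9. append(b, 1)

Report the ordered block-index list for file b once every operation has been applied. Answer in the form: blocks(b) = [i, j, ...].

[1] create(b) — b=0 (map F........)
[2] create(a) — a=1 b=0 (map FF.......)
[3] append(a, 1) — a=1,2 b=0 (map FFF......)
[4] append(a, 2) — a=1,2,3,4 b=0 (map FFFFF....)
[5] append(a, 3) — a=1,2,3,4,5,6,7 b=0 (map FFFFFFFF.)
[6] unlink(b) — a=1,2,3,4,5,6,7 (map .FFFFFFF.)
[7] unlink(a) —  (map .........)
[8] create(b) — b=0 (map F........)
[9] append(b, 1) — b=0,1 (map FF.......)

blocks(b) = [0, 1]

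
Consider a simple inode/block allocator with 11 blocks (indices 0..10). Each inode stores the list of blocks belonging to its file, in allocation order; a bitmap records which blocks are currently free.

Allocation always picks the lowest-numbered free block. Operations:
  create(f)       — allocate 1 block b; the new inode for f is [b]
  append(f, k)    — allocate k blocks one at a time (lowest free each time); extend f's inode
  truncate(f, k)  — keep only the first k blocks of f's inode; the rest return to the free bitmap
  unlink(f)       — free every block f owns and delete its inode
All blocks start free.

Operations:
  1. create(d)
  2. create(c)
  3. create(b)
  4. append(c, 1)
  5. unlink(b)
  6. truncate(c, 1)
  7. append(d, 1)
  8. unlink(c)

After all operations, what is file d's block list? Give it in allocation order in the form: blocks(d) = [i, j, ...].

blocks(d) = [0, 2]

  1. create(d)  ⇒  F..........  {d→[0]}
  2. create(c)  ⇒  FF.........  {c→[1]; d→[0]}
  3. create(b)  ⇒  FFF........  {b→[2]; c→[1]; d→[0]}
  4. append(c, 1)  ⇒  FFFF.......  {b→[2]; c→[1, 3]; d→[0]}
  5. unlink(b)  ⇒  FF.F.......  {c→[1, 3]; d→[0]}
  6. truncate(c, 1)  ⇒  FF.........  {c→[1]; d→[0]}
  7. append(d, 1)  ⇒  FFF........  {c→[1]; d→[0, 2]}
  8. unlink(c)  ⇒  F.F........  {d→[0, 2]}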